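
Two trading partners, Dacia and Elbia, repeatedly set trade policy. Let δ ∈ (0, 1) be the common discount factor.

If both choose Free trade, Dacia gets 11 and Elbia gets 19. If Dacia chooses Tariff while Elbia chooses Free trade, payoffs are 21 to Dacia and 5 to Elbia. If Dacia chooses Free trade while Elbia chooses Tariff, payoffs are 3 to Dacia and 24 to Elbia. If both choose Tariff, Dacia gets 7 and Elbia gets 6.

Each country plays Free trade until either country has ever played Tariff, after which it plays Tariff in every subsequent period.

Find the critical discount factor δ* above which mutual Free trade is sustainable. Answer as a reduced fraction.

For Dacia: deviation gain 21−11 = 10, per-period punishment loss 11−7 = 4. IC gives δ ≥ 10/14 = 5/7.
For Elbia: gain 5, loss 13 per period, so δ ≥ 5/18.
The tighter constraint is Dacia's, so cooperation needs δ ≥ 5/7.

5/7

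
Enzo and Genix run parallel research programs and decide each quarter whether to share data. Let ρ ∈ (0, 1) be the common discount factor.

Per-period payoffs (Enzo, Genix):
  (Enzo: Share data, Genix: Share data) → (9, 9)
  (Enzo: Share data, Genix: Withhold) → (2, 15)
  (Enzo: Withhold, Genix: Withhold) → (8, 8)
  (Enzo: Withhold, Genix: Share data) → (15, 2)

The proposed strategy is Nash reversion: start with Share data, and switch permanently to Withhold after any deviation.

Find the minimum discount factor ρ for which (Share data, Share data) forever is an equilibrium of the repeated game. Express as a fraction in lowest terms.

6/7

Cooperation forever yields 9 each period: 9/(1−ρ).
Deviating yields 15 once, then 8 forever: 15 + 8ρ/(1−ρ).
No profitable deviation requires 9/(1−ρ) ≥ 15 + 8ρ/(1−ρ).
Multiplying by (1−ρ): 9 ≥ 15(1−ρ) + 8ρ = 15 − 7ρ.
So 7ρ ≥ 6, i.e. ρ ≥ 6/7.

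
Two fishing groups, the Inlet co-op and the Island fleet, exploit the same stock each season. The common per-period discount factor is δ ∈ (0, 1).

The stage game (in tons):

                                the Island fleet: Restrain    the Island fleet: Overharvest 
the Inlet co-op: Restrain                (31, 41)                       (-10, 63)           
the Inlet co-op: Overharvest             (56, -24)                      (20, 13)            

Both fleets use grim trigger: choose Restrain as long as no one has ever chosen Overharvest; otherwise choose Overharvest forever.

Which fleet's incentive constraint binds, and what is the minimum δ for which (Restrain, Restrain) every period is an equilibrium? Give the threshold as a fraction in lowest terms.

the Inlet co-op; δ ≥ 25/36

the Inlet co-op's threshold: (56−31)/(56−20) = 25/36.
the Island fleet's threshold: (63−41)/(63−13) = 11/25.
25/36 > 11/25, so the Inlet co-op binds and δ* = 25/36.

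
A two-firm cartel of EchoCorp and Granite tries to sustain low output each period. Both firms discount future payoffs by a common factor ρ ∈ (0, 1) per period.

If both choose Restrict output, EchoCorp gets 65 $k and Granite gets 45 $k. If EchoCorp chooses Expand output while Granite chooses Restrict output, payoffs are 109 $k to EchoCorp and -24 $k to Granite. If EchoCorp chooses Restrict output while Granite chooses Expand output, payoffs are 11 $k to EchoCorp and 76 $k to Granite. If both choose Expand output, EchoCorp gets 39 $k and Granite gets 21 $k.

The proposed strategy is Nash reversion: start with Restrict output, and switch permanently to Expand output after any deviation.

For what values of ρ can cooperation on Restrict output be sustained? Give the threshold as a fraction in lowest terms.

For EchoCorp: deviation gain 109−65 = 44, per-period punishment loss 65−39 = 26. IC gives ρ ≥ 44/70 = 22/35.
For Granite: gain 31, loss 24 per period, so ρ ≥ 31/55.
The tighter constraint is EchoCorp's, so cooperation needs ρ ≥ 22/35.

22/35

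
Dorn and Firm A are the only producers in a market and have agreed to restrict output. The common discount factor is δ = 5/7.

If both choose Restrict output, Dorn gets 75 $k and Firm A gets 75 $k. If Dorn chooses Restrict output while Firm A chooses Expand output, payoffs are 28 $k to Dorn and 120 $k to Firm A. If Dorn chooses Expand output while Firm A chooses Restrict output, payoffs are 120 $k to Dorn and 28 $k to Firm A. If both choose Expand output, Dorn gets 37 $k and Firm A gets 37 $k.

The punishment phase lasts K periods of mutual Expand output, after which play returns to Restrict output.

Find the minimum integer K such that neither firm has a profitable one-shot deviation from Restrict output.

2

IC: δ(1−δ^K)/(1−δ) ≥ (120−75)/(75−37) = 45/38.
With δ = 5/7: need 1 − δ^K ≥ 45/38·(1−5/7)/(5/7), i.e. δ^K ≤ 0.5263.
Since (5/7)^1 = 0.7143 and (5/7)^2 = 0.5102, the smallest such K is 2.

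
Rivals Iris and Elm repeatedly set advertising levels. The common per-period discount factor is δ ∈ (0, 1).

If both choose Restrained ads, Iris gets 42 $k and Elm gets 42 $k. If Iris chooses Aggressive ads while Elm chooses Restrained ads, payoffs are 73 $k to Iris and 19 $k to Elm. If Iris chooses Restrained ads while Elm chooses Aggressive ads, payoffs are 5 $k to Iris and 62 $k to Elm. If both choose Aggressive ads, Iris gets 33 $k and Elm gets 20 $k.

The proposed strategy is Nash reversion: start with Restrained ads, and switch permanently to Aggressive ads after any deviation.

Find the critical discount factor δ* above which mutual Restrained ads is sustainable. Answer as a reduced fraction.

31/40

For Iris: deviation gain 73−42 = 31, per-period punishment loss 42−33 = 9. IC gives δ ≥ 31/40.
For Elm: gain 20, loss 22 per period, so δ ≥ 20/42 = 10/21.
The tighter constraint is Iris's, so cooperation needs δ ≥ 31/40.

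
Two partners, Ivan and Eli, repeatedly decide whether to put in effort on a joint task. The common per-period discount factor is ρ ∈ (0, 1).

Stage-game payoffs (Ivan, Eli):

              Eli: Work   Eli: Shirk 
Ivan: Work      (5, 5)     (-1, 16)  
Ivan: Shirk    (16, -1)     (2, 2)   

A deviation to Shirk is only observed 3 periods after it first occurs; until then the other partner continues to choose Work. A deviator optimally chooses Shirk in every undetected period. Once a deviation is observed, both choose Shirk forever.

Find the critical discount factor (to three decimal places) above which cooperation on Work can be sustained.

The best deviation is to choose Shirk for all 3 undetected periods, earning 16 each, then 2 forever once detected.
Deviation value: 16(1−ρ^3)/(1−ρ) + 2ρ^3/(1−ρ); cooperation value: 5/(1−ρ).
IC: 5 ≥ 16(1−ρ^3) + 2ρ^3 = 16 − 14ρ^3.
So ρ^3 ≥ 11/14, giving ρ ≥ (11/14)^(1/3) ≈ 0.923.

0.923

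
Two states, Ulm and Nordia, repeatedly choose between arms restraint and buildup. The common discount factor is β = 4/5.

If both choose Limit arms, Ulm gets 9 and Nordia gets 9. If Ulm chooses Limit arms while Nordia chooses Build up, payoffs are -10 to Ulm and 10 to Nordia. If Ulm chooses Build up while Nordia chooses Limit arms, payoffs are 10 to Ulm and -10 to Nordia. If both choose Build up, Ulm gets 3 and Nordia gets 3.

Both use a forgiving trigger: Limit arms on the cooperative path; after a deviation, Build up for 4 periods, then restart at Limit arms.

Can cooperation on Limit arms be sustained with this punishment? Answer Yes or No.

Yes

Comparing payoff streams over the 5 periods until play realigns: cooperate → 9(1+β+…+β^4); deviate → 10 + 3(β+…+β^4).
Cooperation is sustained iff (9−3)(β+…+β^4) ≥ 10−9.
β+…+β^4 = 4/5·(1−(4/5)^4)/(1−4/5) = 2.3616, and (10−9)/(9−3) = 0.1667.
2.3616 ≥ 0.1667, so cooperation is sustainable.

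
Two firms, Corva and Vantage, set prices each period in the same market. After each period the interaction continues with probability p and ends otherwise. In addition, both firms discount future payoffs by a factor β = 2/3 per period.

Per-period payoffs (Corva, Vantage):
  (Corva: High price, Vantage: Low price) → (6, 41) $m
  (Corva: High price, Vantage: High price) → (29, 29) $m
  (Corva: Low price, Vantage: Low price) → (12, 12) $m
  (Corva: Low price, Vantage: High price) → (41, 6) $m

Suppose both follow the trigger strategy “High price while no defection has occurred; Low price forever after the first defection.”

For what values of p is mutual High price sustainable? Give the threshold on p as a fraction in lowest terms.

18/29

Expected continuation weight on next period's payoff is β·p = 2/3·p, which plays the role of the discount factor.
Cooperation requires 2/3·p ≥ (41−29)/(41−12) = 12/29, hence p ≥ 18/29.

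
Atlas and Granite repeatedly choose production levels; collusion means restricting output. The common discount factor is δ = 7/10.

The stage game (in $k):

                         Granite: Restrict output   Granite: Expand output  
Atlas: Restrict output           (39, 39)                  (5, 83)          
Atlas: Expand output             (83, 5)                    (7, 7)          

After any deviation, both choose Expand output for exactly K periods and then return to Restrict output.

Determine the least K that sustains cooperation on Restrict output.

No profitable deviation requires (39−7)(δ+…+δ^K) ≥ 83−39, i.e. δ+…+δ^K ≥ 11/8 ≈ 1.3750.
With δ = 7/10, the partial sums are K=1: 0.7000, K=2: 1.1900, K=3: 1.5330.
K = 3 is the first length at which the sum reaches 1.3750.

3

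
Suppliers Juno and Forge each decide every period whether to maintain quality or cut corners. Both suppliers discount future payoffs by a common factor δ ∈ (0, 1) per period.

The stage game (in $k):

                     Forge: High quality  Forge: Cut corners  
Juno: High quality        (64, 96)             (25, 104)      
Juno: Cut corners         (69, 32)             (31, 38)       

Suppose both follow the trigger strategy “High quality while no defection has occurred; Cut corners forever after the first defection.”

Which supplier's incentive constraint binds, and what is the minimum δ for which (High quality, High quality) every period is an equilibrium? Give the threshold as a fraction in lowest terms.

Juno: cooperation gives 64 each period; deviation gives 69 once then 31 forever.
  64/(1−δ) ≥ 69 + 31δ/(1−δ) ⇒ δ ≥ 5/38.
Forge: cooperation gives 96 each period; deviation gives 104 once then 38 forever.
  δ ≥ 8/66 = 4/33.
Both must hold, so the binding constraint is Juno's: δ ≥ 5/38.

Juno; δ ≥ 5/38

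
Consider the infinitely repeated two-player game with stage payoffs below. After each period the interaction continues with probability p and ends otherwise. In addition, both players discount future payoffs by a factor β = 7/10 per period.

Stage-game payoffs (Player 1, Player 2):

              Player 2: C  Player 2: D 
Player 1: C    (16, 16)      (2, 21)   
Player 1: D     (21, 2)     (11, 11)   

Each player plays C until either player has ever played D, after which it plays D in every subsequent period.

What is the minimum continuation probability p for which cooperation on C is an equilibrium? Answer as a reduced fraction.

Expected continuation weight on next period's payoff is β·p = 7/10·p, which plays the role of the discount factor.
Cooperation requires 7/10·p ≥ (21−16)/(21−11) = 1/2, hence p ≥ 5/7.

5/7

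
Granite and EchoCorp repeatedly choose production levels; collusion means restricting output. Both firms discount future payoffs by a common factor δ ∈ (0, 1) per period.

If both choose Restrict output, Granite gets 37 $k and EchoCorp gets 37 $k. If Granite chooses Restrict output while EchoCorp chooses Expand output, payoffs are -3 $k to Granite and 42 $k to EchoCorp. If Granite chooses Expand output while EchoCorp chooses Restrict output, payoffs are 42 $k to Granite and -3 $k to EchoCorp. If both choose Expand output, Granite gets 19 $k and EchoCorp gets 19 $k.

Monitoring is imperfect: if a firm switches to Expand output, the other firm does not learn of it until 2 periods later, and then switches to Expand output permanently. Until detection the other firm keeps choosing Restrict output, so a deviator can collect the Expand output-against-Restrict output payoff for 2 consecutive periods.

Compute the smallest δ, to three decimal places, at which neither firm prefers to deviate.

0.466

The best deviation is to choose Expand output for all 2 undetected periods, earning 42 each, then 19 forever once detected.
Deviation value: 42(1−δ^2)/(1−δ) + 19δ^2/(1−δ); cooperation value: 37/(1−δ).
IC: 37 ≥ 42(1−δ^2) + 19δ^2 = 42 − 23δ^2.
So δ^2 ≥ 5/23, giving δ ≥ (5/23)^(1/2) ≈ 0.466.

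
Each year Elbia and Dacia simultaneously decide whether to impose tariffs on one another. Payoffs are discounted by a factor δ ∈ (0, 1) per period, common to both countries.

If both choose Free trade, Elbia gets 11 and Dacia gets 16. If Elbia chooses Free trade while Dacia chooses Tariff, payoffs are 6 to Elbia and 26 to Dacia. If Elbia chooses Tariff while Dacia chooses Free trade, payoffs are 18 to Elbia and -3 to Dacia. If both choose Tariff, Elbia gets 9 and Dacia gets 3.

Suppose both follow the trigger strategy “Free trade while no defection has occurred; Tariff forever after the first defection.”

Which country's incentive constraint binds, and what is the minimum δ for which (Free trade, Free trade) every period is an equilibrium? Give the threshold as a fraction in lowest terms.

Elbia; δ ≥ 7/9

Elbia: cooperation gives 11 each period; deviation gives 18 once then 9 forever.
  11/(1−δ) ≥ 18 + 9δ/(1−δ) ⇒ δ ≥ 7/9.
Dacia: cooperation gives 16 each period; deviation gives 26 once then 3 forever.
  δ ≥ 10/23.
Both must hold, so the binding constraint is Elbia's: δ ≥ 7/9.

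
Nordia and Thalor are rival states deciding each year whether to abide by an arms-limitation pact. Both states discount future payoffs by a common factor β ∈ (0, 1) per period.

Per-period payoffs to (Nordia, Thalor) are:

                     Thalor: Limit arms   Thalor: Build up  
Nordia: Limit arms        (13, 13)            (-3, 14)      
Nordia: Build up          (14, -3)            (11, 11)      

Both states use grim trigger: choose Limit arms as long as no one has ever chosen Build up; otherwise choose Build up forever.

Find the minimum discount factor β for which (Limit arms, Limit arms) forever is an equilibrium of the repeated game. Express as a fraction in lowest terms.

1/3

Cooperation forever yields 13 each period: 13/(1−β).
Deviating yields 14 once, then 11 forever: 14 + 11β/(1−β).
No profitable deviation requires 13/(1−β) ≥ 14 + 11β/(1−β).
Multiplying by (1−β): 13 ≥ 14(1−β) + 11β = 14 − 3β.
So 3β ≥ 1, i.e. β ≥ 1/3.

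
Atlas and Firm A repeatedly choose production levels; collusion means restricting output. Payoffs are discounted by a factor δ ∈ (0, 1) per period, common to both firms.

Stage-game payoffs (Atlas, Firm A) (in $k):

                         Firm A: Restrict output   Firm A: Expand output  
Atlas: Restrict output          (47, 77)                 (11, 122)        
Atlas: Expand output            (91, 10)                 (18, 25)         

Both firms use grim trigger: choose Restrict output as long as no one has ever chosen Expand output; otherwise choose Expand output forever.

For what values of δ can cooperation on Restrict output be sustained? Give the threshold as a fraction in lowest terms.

For Atlas: deviation gain 91−47 = 44, per-period punishment loss 47−18 = 29. IC gives δ ≥ 44/73.
For Firm A: gain 45, loss 52 per period, so δ ≥ 45/97.
The tighter constraint is Atlas's, so cooperation needs δ ≥ 44/73.

44/73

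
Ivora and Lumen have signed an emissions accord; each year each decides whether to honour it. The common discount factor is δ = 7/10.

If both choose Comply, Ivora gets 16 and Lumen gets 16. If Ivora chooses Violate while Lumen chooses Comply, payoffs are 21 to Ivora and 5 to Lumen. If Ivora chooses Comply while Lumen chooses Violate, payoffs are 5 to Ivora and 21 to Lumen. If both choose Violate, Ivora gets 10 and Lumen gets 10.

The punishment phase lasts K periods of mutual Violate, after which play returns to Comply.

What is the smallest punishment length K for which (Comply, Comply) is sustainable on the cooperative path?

No profitable deviation requires (16−10)(δ+…+δ^K) ≥ 21−16, i.e. δ+…+δ^K ≥ 5/6 ≈ 0.8333.
With δ = 7/10, the partial sums are K=1: 0.7000, K=2: 1.1900.
K = 2 is the first length at which the sum reaches 0.8333.

2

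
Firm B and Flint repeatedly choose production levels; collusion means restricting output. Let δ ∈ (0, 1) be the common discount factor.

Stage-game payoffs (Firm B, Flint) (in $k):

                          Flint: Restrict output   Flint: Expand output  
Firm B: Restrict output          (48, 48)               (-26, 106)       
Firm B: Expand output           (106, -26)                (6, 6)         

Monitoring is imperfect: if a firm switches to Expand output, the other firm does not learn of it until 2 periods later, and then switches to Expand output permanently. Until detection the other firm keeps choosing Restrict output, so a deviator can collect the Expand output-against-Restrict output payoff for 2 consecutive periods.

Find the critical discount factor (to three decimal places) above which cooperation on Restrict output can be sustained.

0.762

Deviating for the 2 undetected periods gains 106−48 = 58 per period over cooperation, then loses 48−6 = 42 per period forever once punishment starts.
Gain: 58(1 + δ + … + δ^1); loss: 42·δ^2/(1−δ).
No profitable deviation ⇔ 58(1−δ^2) ≤ 42·δ^2, i.e. δ^2 ≥ 58/(58+42) = 29/50.
Hence δ ≥ (29/50)^(1/2) ≈ 0.762.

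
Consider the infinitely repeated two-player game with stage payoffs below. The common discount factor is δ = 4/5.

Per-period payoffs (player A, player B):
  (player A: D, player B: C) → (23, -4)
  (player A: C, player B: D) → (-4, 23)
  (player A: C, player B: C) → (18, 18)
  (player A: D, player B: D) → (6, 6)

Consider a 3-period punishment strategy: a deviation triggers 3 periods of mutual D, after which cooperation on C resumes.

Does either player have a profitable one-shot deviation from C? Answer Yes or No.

IC: δ+…+δ^3 ≥ (23−18)/(18−6) = 5/12.
At δ = 4/5: partial sum = 1.9520 ≥ 0.4167. Cooperation sustainable.

No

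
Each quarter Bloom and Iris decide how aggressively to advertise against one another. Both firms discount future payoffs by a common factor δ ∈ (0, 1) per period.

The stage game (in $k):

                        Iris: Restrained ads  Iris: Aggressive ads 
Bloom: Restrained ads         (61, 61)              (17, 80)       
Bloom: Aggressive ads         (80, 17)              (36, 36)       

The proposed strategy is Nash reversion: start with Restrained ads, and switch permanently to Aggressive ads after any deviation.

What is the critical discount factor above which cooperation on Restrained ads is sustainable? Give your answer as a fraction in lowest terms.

One-period gain from deviating is 80 − 61 = 19. The loss is 61 − 36 = 25 in every subsequent period, with present value 25·δ/(1−δ).
Deviation is unprofitable when 25·δ/(1−δ) ≥ 19, i.e. δ/(1−δ) ≥ 19/25.
Equivalently δ ≥ 19/(19+25) = 19/44.

19/44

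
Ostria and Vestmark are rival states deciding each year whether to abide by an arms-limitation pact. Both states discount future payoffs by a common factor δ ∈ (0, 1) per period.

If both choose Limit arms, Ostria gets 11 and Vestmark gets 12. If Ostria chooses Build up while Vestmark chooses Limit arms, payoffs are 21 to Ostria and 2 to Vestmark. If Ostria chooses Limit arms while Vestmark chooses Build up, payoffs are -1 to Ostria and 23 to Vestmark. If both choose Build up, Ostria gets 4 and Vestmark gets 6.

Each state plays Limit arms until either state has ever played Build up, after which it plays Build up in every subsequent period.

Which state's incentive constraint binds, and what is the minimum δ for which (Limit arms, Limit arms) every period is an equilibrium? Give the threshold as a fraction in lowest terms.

Vestmark; δ ≥ 11/17

Ostria: cooperation gives 11 each period; deviation gives 21 once then 4 forever.
  11/(1−δ) ≥ 21 + 4δ/(1−δ) ⇒ δ ≥ 10/17.
Vestmark: cooperation gives 12 each period; deviation gives 23 once then 6 forever.
  δ ≥ 11/17.
Both must hold, so the binding constraint is Vestmark's: δ ≥ 11/17.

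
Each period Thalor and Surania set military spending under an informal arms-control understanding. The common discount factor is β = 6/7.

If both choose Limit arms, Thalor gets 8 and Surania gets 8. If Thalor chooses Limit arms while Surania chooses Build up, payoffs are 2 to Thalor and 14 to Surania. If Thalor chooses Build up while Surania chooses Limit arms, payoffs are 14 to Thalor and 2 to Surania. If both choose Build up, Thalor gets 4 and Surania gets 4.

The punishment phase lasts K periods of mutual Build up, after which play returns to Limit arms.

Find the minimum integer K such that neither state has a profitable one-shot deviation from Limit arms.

2

Need Σ_{k=1}^{K} β^k ≥ (14−8)/(8−4) = 1.5000 at β = 6/7.
At K = 1 the sum is 0.8571 < 1.5000; at K = 2 it is 1.5918 ≥ 1.5000.
So the minimum punishment length is K = 2.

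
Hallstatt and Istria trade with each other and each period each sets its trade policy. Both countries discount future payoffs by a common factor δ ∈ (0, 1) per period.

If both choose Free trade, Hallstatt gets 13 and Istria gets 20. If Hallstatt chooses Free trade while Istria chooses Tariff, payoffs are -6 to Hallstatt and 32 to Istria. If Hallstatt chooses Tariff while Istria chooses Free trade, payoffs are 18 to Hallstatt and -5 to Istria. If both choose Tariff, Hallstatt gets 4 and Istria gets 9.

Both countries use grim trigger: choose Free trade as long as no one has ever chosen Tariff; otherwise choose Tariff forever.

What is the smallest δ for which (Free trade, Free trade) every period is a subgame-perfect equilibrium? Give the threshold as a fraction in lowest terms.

Hallstatt's threshold: (18−13)/(18−4) = 5/14.
Istria's threshold: (32−20)/(32−9) = 12/23.
5/14 < 12/23, so Istria binds and δ* = 12/23.

12/23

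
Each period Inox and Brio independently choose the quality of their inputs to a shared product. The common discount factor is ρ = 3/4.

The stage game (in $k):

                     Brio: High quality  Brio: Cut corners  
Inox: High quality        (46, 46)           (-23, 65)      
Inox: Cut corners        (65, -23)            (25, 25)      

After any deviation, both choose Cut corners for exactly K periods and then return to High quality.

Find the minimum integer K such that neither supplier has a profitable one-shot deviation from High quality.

2

No profitable deviation requires (46−25)(ρ+…+ρ^K) ≥ 65−46, i.e. ρ+…+ρ^K ≥ 19/21 ≈ 0.9048.
With ρ = 3/4, the partial sums are K=1: 0.7500, K=2: 1.3125.
K = 2 is the first length at which the sum reaches 0.9048.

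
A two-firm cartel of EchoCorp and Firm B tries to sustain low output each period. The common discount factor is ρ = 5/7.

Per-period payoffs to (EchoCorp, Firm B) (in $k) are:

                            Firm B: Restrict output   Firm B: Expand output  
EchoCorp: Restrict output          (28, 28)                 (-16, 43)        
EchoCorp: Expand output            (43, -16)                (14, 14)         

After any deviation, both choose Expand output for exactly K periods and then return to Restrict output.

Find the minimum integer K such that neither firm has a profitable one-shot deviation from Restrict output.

Need Σ_{k=1}^{K} ρ^k ≥ (43−28)/(28−14) = 1.0714 at ρ = 5/7.
At K = 1 the sum is 0.7143 < 1.0714; at K = 2 it is 1.2245 ≥ 1.0714.
So the minimum punishment length is K = 2.

2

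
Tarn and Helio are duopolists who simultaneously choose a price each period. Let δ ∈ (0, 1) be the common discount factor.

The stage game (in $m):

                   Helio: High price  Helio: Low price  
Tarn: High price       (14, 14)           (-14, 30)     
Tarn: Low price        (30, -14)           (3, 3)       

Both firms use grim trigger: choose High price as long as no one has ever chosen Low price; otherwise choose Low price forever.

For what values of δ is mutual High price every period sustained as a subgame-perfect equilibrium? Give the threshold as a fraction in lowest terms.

14/(1−δ) ≥ 30 + 3δ/(1−δ)
14 ≥ 30 − 27δ
δ ≥ 16/27.

16/27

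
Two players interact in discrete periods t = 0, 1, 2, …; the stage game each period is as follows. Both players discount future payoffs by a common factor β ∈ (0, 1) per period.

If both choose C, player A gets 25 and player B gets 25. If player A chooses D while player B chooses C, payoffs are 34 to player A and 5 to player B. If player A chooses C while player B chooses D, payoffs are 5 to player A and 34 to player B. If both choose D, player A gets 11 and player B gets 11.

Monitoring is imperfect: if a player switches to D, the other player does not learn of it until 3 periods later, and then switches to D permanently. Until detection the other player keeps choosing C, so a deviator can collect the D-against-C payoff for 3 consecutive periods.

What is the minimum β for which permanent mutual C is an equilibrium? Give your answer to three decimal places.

The best deviation is to choose D for all 3 undetected periods, earning 34 each, then 11 forever once detected.
Deviation value: 34(1−β^3)/(1−β) + 11β^3/(1−β); cooperation value: 25/(1−β).
IC: 25 ≥ 34(1−β^3) + 11β^3 = 34 − 23β^3.
So β^3 ≥ 9/23, giving β ≥ (9/23)^(1/3) ≈ 0.731.

0.731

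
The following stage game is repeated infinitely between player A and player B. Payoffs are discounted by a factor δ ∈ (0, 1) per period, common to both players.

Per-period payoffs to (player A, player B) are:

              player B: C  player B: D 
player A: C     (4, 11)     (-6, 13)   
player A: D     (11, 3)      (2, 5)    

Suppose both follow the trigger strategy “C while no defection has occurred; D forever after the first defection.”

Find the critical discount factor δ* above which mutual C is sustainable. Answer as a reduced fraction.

7/9

player A: cooperation gives 4 each period; deviation gives 11 once then 2 forever.
  4/(1−δ) ≥ 11 + 2δ/(1−δ) ⇒ δ ≥ 7/9.
player B: cooperation gives 11 each period; deviation gives 13 once then 5 forever.
  δ ≥ 2/8 = 1/4.
Both must hold, so the binding constraint is player A's: δ ≥ 7/9.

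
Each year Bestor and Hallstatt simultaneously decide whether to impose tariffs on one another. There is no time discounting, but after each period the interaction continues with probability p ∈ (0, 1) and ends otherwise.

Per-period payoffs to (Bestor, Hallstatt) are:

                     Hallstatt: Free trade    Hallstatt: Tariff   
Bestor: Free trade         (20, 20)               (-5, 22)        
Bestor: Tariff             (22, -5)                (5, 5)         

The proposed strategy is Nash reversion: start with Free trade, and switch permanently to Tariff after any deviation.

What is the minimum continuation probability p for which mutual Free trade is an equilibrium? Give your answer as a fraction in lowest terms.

Expected cooperation value is 20 + p·20 + p²·20 + … = 20/(1−p); deviation gives 22 + p·5/(1−p).
20 ≥ 22(1−p) + 5p ⇒ 17p ≥ 2 ⇒ p ≥ 2/17.

2/17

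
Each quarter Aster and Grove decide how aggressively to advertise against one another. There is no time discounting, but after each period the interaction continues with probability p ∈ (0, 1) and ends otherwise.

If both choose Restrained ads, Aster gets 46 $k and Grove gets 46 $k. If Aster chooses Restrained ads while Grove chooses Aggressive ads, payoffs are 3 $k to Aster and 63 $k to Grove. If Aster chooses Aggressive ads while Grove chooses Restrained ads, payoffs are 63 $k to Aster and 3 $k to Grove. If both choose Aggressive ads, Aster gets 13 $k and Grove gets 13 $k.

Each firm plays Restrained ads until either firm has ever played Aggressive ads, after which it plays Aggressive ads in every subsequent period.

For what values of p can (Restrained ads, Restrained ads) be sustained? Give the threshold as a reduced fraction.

17/50

With no time discounting, the continuation probability p plays the role of the discount factor.
Grim-trigger IC: 46/(1−p) ≥ 63 + 13p/(1−p) ⇒ p ≥ (63−46)/(63−13) = 17/50.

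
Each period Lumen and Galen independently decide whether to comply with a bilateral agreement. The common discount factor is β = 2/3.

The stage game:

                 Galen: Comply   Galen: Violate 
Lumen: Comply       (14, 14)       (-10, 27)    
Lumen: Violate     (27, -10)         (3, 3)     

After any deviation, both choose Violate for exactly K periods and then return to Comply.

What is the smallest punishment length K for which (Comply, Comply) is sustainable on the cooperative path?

3

No profitable deviation requires (14−3)(β+…+β^K) ≥ 27−14, i.e. β+…+β^K ≥ 13/11 ≈ 1.1818.
With β = 2/3, the partial sums are K=1: 0.6667, K=2: 1.1111, K=3: 1.4074.
K = 3 is the first length at which the sum reaches 1.1818.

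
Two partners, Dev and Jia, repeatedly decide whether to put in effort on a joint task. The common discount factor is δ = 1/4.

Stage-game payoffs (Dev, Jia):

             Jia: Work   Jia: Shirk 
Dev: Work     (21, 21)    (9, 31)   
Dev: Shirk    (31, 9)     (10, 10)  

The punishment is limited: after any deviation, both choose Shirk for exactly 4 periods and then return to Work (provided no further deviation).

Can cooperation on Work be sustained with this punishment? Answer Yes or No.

No

IC: δ+…+δ^4 ≥ (31−21)/(21−10) = 10/11.
At δ = 1/4: partial sum = 0.3320 < 0.9091. Cooperation not sustainable.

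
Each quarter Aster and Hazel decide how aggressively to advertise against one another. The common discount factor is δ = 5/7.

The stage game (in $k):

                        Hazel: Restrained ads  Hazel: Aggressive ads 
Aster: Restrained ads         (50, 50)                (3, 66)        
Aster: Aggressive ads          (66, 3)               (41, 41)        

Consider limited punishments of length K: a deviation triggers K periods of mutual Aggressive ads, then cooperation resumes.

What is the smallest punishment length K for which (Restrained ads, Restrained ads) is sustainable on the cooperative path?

Need Σ_{k=1}^{K} δ^k ≥ (66−50)/(50−41) = 1.7778 at δ = 5/7.
At K = 3 the sum is 1.5889 < 1.7778; at K = 4 it is 1.8492 ≥ 1.7778.
So the minimum punishment length is K = 4.

4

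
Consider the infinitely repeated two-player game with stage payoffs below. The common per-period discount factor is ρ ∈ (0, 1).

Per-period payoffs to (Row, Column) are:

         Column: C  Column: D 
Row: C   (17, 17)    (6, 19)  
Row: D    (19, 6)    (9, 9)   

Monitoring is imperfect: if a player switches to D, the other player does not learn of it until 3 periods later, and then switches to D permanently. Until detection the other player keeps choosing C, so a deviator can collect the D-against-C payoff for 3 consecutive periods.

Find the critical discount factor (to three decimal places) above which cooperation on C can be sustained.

A deviator earns 19 for 3 periods, then 9 forever; cooperating earns 17 forever. Multiplying the IC by (1−ρ):
17 ≥ 19(1−ρ^3) + 9ρ^3, so 10·ρ^3 ≥ 2 and ρ^3 ≥ 1/5.
ρ ≥ (1/5)^(1/3) ≈ 0.585.

0.585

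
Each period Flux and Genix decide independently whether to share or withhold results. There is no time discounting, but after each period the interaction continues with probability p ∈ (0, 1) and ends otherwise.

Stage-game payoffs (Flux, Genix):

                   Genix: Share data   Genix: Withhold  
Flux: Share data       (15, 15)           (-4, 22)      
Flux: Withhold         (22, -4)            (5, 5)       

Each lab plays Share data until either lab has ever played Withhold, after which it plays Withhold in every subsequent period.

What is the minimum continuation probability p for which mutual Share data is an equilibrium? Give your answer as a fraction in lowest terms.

Expected cooperation value is 15 + p·15 + p²·15 + … = 15/(1−p); deviation gives 22 + p·5/(1−p).
15 ≥ 22(1−p) + 5p ⇒ 17p ≥ 7 ⇒ p ≥ 7/17.

7/17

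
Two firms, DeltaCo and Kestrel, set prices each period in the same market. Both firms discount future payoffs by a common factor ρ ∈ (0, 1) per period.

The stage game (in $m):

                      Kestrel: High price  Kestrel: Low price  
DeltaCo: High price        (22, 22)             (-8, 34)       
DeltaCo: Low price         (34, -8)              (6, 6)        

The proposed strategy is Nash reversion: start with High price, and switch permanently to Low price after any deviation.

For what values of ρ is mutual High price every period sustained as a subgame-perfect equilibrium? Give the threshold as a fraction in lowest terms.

22/(1−ρ) ≥ 34 + 6ρ/(1−ρ)
22 ≥ 34 − 28ρ
ρ ≥ 12/28 = 3/7.

3/7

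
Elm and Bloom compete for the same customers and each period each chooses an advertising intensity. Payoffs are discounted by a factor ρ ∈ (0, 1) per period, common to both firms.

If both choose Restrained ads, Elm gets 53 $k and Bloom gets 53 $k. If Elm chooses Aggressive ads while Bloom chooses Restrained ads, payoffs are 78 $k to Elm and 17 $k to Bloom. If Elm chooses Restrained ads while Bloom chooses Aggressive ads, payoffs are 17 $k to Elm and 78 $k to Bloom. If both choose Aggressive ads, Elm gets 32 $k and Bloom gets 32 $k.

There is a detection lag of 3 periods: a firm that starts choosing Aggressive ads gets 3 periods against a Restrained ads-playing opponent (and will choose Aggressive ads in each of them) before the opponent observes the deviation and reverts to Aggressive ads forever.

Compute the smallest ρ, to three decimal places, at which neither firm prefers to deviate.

Deviating for the 3 undetected periods gains 78−53 = 25 per period over cooperation, then loses 53−32 = 21 per period forever once punishment starts.
Gain: 25(1 + ρ + … + ρ^2); loss: 21·ρ^3/(1−ρ).
No profitable deviation ⇔ 25(1−ρ^3) ≤ 21·ρ^3, i.e. ρ^3 ≥ 25/(25+21) = 25/46.
Hence ρ ≥ (25/46)^(1/3) ≈ 0.816.

0.816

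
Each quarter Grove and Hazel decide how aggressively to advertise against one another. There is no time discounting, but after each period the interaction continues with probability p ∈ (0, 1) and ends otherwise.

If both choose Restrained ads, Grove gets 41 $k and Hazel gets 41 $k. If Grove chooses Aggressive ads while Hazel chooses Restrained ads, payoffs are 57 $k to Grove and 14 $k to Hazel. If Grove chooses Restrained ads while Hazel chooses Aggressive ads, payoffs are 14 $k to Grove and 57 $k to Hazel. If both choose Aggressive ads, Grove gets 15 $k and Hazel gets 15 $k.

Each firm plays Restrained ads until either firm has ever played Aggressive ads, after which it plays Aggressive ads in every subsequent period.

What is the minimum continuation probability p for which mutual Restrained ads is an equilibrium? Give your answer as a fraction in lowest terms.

8/21

With no time discounting, the continuation probability p plays the role of the discount factor.
Grim-trigger IC: 41/(1−p) ≥ 57 + 15p/(1−p) ⇒ p ≥ (57−41)/(57−15) = 8/21.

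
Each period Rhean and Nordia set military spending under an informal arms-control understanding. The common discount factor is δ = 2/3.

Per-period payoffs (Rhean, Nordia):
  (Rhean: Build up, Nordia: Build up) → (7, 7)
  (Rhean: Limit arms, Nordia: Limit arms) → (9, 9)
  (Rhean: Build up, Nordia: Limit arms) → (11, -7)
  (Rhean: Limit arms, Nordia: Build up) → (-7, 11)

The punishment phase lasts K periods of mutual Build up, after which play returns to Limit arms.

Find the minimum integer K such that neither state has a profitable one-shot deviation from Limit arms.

2

IC: δ(1−δ^K)/(1−δ) ≥ (11−9)/(9−7) = 1.
With δ = 2/3: need 1 − δ^K ≥ 1·(1−2/3)/(2/3), i.e. δ^K ≤ 0.5000.
Since (2/3)^1 = 0.6667 and (2/3)^2 = 0.4444, the smallest such K is 2.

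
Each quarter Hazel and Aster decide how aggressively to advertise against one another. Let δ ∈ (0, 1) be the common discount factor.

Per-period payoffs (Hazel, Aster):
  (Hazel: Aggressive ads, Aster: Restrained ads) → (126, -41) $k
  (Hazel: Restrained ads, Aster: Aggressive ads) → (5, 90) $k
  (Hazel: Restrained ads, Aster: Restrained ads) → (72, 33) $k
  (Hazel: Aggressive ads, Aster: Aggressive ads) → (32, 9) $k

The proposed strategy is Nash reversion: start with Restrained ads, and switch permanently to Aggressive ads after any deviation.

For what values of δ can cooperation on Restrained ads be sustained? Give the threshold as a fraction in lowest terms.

19/27

Hazel's threshold: (126−72)/(126−32) = 27/47.
Aster's threshold: (90−33)/(90−9) = 19/27.
27/47 < 19/27, so Aster binds and δ* = 19/27.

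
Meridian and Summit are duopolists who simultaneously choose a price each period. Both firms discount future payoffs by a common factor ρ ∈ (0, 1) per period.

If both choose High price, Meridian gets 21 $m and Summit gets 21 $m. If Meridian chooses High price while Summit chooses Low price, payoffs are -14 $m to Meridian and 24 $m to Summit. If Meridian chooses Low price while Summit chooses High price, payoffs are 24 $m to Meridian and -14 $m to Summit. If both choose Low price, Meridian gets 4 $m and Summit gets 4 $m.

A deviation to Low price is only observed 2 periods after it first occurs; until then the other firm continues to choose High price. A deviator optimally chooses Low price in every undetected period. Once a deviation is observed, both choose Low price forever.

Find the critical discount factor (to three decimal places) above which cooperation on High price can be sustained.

0.387

Deviating for the 2 undetected periods gains 24−21 = 3 per period over cooperation, then loses 21−4 = 17 per period forever once punishment starts.
Gain: 3(1 + ρ + … + ρ^1); loss: 17·ρ^2/(1−ρ).
No profitable deviation ⇔ 3(1−ρ^2) ≤ 17·ρ^2, i.e. ρ^2 ≥ 3/(3+17) = 3/20.
Hence ρ ≥ (3/20)^(1/2) ≈ 0.387.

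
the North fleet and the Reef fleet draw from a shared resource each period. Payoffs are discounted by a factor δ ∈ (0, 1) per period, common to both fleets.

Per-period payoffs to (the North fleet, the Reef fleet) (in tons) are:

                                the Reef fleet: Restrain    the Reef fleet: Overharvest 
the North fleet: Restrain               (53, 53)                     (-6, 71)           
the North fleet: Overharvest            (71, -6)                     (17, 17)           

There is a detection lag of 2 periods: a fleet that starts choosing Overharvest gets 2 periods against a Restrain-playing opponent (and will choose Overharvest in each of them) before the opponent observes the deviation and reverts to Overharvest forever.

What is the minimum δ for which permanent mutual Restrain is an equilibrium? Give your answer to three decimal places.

0.577

Deviating for the 2 undetected periods gains 71−53 = 18 per period over cooperation, then loses 53−17 = 36 per period forever once punishment starts.
Gain: 18(1 + δ + … + δ^1); loss: 36·δ^2/(1−δ).
No profitable deviation ⇔ 18(1−δ^2) ≤ 36·δ^2, i.e. δ^2 ≥ 18/(18+36) = 1/3.
Hence δ ≥ (1/3)^(1/2) ≈ 0.577.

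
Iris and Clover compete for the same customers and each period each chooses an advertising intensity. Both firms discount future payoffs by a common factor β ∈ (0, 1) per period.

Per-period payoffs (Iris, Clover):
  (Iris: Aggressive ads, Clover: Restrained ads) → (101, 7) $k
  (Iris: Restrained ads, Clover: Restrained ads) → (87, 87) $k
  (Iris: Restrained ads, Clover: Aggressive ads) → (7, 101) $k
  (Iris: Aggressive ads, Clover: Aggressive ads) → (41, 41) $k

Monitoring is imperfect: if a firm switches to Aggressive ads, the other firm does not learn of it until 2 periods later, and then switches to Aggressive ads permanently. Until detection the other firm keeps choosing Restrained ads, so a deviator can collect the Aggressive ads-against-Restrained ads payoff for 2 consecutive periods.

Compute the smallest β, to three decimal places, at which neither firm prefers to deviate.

0.483

Deviating for the 2 undetected periods gains 101−87 = 14 per period over cooperation, then loses 87−41 = 46 per period forever once punishment starts.
Gain: 14(1 + β + … + β^1); loss: 46·β^2/(1−β).
No profitable deviation ⇔ 14(1−β^2) ≤ 46·β^2, i.e. β^2 ≥ 14/(14+46) = 7/30.
Hence β ≥ (7/30)^(1/2) ≈ 0.483.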